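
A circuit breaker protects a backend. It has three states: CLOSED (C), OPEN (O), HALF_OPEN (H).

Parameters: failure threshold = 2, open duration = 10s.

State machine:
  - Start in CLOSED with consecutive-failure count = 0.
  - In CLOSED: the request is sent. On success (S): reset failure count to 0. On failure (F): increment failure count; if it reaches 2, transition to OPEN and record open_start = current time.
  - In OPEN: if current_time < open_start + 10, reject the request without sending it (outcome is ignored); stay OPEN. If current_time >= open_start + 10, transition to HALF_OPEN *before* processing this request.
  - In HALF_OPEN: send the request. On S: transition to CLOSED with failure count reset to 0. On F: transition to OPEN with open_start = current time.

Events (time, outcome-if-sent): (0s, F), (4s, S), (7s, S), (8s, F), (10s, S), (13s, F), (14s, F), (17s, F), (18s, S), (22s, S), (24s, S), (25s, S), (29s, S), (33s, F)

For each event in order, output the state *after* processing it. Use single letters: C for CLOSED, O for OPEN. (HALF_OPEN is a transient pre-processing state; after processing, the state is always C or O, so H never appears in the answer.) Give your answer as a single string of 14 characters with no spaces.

State after each event:
  event#1 t=0s outcome=F: state=CLOSED
  event#2 t=4s outcome=S: state=CLOSED
  event#3 t=7s outcome=S: state=CLOSED
  event#4 t=8s outcome=F: state=CLOSED
  event#5 t=10s outcome=S: state=CLOSED
  event#6 t=13s outcome=F: state=CLOSED
  event#7 t=14s outcome=F: state=OPEN
  event#8 t=17s outcome=F: state=OPEN
  event#9 t=18s outcome=S: state=OPEN
  event#10 t=22s outcome=S: state=OPEN
  event#11 t=24s outcome=S: state=CLOSED
  event#12 t=25s outcome=S: state=CLOSED
  event#13 t=29s outcome=S: state=CLOSED
  event#14 t=33s outcome=F: state=CLOSED

Answer: CCCCCCOOOOCCCC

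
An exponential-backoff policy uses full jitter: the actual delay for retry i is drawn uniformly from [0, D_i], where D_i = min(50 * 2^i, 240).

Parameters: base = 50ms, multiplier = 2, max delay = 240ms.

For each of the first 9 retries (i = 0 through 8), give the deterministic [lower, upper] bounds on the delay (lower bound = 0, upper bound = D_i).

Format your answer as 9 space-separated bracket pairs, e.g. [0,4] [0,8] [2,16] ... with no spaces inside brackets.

Answer: [0,50] [0,100] [0,200] [0,240] [0,240] [0,240] [0,240] [0,240] [0,240]

Derivation:
Computing bounds per retry:
  i=0: D_i=min(50*2^0,240)=50, bounds=[0,50]
  i=1: D_i=min(50*2^1,240)=100, bounds=[0,100]
  i=2: D_i=min(50*2^2,240)=200, bounds=[0,200]
  i=3: D_i=min(50*2^3,240)=240, bounds=[0,240]
  i=4: D_i=min(50*2^4,240)=240, bounds=[0,240]
  i=5: D_i=min(50*2^5,240)=240, bounds=[0,240]
  i=6: D_i=min(50*2^6,240)=240, bounds=[0,240]
  i=7: D_i=min(50*2^7,240)=240, bounds=[0,240]
  i=8: D_i=min(50*2^8,240)=240, bounds=[0,240]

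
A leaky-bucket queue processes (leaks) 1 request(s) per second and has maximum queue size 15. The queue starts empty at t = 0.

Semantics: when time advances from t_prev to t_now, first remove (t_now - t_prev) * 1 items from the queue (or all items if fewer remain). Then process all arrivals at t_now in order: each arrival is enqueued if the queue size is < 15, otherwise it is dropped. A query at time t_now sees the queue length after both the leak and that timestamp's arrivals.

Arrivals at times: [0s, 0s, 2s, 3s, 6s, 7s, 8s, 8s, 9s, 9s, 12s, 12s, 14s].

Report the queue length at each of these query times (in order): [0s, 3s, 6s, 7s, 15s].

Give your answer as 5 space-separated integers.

Queue lengths at query times:
  query t=0s: backlog = 2
  query t=3s: backlog = 1
  query t=6s: backlog = 1
  query t=7s: backlog = 1
  query t=15s: backlog = 0

Answer: 2 1 1 1 0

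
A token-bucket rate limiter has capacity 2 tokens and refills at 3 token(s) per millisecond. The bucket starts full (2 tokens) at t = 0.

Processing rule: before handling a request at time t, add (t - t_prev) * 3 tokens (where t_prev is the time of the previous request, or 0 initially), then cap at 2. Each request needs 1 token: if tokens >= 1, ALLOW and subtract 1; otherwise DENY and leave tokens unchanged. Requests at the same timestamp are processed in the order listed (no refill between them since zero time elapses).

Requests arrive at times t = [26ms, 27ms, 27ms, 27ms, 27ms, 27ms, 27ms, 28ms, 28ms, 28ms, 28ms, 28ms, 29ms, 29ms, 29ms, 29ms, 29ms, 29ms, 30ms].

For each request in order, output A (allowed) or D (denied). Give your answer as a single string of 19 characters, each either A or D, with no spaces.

Simulating step by step:
  req#1 t=26ms: ALLOW
  req#2 t=27ms: ALLOW
  req#3 t=27ms: ALLOW
  req#4 t=27ms: DENY
  req#5 t=27ms: DENY
  req#6 t=27ms: DENY
  req#7 t=27ms: DENY
  req#8 t=28ms: ALLOW
  req#9 t=28ms: ALLOW
  req#10 t=28ms: DENY
  req#11 t=28ms: DENY
  req#12 t=28ms: DENY
  req#13 t=29ms: ALLOW
  req#14 t=29ms: ALLOW
  req#15 t=29ms: DENY
  req#16 t=29ms: DENY
  req#17 t=29ms: DENY
  req#18 t=29ms: DENY
  req#19 t=30ms: ALLOW

Answer: AAADDDDAADDDAADDDDA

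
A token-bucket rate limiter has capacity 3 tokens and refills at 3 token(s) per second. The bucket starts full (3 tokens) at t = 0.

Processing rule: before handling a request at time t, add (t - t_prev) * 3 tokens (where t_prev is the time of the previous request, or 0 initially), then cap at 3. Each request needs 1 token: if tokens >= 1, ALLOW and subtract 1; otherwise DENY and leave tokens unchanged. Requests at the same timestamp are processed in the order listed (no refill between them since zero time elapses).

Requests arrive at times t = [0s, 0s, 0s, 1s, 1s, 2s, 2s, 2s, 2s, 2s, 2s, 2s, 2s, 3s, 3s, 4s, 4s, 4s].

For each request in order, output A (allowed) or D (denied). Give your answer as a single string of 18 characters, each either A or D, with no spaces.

Simulating step by step:
  req#1 t=0s: ALLOW
  req#2 t=0s: ALLOW
  req#3 t=0s: ALLOW
  req#4 t=1s: ALLOW
  req#5 t=1s: ALLOW
  req#6 t=2s: ALLOW
  req#7 t=2s: ALLOW
  req#8 t=2s: ALLOW
  req#9 t=2s: DENY
  req#10 t=2s: DENY
  req#11 t=2s: DENY
  req#12 t=2s: DENY
  req#13 t=2s: DENY
  req#14 t=3s: ALLOW
  req#15 t=3s: ALLOW
  req#16 t=4s: ALLOW
  req#17 t=4s: ALLOW
  req#18 t=4s: ALLOW

Answer: AAAAAAAADDDDDAAAAA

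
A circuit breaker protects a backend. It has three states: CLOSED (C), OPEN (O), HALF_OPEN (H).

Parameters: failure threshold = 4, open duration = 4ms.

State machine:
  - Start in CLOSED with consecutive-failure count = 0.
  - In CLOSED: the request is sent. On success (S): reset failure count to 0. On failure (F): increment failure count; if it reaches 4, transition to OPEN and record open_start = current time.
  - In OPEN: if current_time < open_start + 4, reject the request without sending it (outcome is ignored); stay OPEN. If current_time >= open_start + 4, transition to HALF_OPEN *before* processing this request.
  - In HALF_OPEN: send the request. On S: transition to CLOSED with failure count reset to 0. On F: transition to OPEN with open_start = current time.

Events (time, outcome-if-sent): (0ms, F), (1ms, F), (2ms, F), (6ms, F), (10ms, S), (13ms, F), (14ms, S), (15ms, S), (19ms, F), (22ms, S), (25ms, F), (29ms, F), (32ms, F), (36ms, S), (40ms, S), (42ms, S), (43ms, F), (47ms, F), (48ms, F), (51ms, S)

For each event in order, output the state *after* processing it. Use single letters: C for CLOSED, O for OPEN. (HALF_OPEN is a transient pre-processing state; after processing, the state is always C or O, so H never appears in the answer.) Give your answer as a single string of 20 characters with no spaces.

Answer: CCCOCCCCCCCCCCCCCCCC

Derivation:
State after each event:
  event#1 t=0ms outcome=F: state=CLOSED
  event#2 t=1ms outcome=F: state=CLOSED
  event#3 t=2ms outcome=F: state=CLOSED
  event#4 t=6ms outcome=F: state=OPEN
  event#5 t=10ms outcome=S: state=CLOSED
  event#6 t=13ms outcome=F: state=CLOSED
  event#7 t=14ms outcome=S: state=CLOSED
  event#8 t=15ms outcome=S: state=CLOSED
  event#9 t=19ms outcome=F: state=CLOSED
  event#10 t=22ms outcome=S: state=CLOSED
  event#11 t=25ms outcome=F: state=CLOSED
  event#12 t=29ms outcome=F: state=CLOSED
  event#13 t=32ms outcome=F: state=CLOSED
  event#14 t=36ms outcome=S: state=CLOSED
  event#15 t=40ms outcome=S: state=CLOSED
  event#16 t=42ms outcome=S: state=CLOSED
  event#17 t=43ms outcome=F: state=CLOSED
  event#18 t=47ms outcome=F: state=CLOSED
  event#19 t=48ms outcome=F: state=CLOSED
  event#20 t=51ms outcome=S: state=CLOSED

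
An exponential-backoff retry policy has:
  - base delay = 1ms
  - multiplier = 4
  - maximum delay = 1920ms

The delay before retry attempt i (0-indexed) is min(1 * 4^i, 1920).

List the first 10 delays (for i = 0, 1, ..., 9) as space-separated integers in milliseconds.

Answer: 1 4 16 64 256 1024 1920 1920 1920 1920

Derivation:
Computing each delay:
  i=0: min(1*4^0, 1920) = 1
  i=1: min(1*4^1, 1920) = 4
  i=2: min(1*4^2, 1920) = 16
  i=3: min(1*4^3, 1920) = 64
  i=4: min(1*4^4, 1920) = 256
  i=5: min(1*4^5, 1920) = 1024
  i=6: min(1*4^6, 1920) = 1920
  i=7: min(1*4^7, 1920) = 1920
  i=8: min(1*4^8, 1920) = 1920
  i=9: min(1*4^9, 1920) = 1920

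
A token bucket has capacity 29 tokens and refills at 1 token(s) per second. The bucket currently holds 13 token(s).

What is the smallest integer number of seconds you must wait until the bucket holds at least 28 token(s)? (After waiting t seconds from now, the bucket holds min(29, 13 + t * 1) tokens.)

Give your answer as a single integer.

Need 13 + t * 1 >= 28, so t >= 15/1.
Smallest integer t = ceil(15/1) = 15.

Answer: 15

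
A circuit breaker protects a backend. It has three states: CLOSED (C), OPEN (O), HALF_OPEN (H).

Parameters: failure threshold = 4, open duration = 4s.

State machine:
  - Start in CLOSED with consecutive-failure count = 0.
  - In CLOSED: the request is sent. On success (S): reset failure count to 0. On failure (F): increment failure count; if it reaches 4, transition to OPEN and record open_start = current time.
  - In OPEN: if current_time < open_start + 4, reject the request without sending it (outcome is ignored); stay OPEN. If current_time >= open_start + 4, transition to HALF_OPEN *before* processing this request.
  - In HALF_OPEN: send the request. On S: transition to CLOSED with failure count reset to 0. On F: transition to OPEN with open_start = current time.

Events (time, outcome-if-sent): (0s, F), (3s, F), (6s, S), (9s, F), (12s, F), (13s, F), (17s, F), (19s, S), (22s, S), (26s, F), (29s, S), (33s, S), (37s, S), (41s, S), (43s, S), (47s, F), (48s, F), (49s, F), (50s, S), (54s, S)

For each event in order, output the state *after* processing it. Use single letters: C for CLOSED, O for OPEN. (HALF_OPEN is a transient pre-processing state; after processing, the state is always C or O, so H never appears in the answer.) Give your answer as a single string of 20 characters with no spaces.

State after each event:
  event#1 t=0s outcome=F: state=CLOSED
  event#2 t=3s outcome=F: state=CLOSED
  event#3 t=6s outcome=S: state=CLOSED
  event#4 t=9s outcome=F: state=CLOSED
  event#5 t=12s outcome=F: state=CLOSED
  event#6 t=13s outcome=F: state=CLOSED
  event#7 t=17s outcome=F: state=OPEN
  event#8 t=19s outcome=S: state=OPEN
  event#9 t=22s outcome=S: state=CLOSED
  event#10 t=26s outcome=F: state=CLOSED
  event#11 t=29s outcome=S: state=CLOSED
  event#12 t=33s outcome=S: state=CLOSED
  event#13 t=37s outcome=S: state=CLOSED
  event#14 t=41s outcome=S: state=CLOSED
  event#15 t=43s outcome=S: state=CLOSED
  event#16 t=47s outcome=F: state=CLOSED
  event#17 t=48s outcome=F: state=CLOSED
  event#18 t=49s outcome=F: state=CLOSED
  event#19 t=50s outcome=S: state=CLOSED
  event#20 t=54s outcome=S: state=CLOSED

Answer: CCCCCCOOCCCCCCCCCCCC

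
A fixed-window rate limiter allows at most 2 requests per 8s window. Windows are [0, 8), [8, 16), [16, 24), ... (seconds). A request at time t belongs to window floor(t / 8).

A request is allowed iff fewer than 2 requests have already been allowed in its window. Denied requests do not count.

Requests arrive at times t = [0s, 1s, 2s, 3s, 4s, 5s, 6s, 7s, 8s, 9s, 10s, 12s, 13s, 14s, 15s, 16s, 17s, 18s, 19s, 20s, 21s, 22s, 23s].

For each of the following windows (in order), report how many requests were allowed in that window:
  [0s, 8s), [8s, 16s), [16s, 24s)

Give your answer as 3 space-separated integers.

Answer: 2 2 2

Derivation:
Processing requests:
  req#1 t=0s (window 0): ALLOW
  req#2 t=1s (window 0): ALLOW
  req#3 t=2s (window 0): DENY
  req#4 t=3s (window 0): DENY
  req#5 t=4s (window 0): DENY
  req#6 t=5s (window 0): DENY
  req#7 t=6s (window 0): DENY
  req#8 t=7s (window 0): DENY
  req#9 t=8s (window 1): ALLOW
  req#10 t=9s (window 1): ALLOW
  req#11 t=10s (window 1): DENY
  req#12 t=12s (window 1): DENY
  req#13 t=13s (window 1): DENY
  req#14 t=14s (window 1): DENY
  req#15 t=15s (window 1): DENY
  req#16 t=16s (window 2): ALLOW
  req#17 t=17s (window 2): ALLOW
  req#18 t=18s (window 2): DENY
  req#19 t=19s (window 2): DENY
  req#20 t=20s (window 2): DENY
  req#21 t=21s (window 2): DENY
  req#22 t=22s (window 2): DENY
  req#23 t=23s (window 2): DENY

Allowed counts by window: 2 2 2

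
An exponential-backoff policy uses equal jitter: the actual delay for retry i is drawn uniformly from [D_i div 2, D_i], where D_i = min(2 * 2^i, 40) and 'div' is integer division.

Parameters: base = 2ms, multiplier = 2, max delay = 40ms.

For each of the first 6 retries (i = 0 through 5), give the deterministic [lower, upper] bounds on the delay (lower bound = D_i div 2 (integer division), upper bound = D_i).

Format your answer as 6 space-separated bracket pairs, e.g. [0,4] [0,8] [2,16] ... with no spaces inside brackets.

Computing bounds per retry:
  i=0: D_i=min(2*2^0,40)=2, bounds=[1,2]
  i=1: D_i=min(2*2^1,40)=4, bounds=[2,4]
  i=2: D_i=min(2*2^2,40)=8, bounds=[4,8]
  i=3: D_i=min(2*2^3,40)=16, bounds=[8,16]
  i=4: D_i=min(2*2^4,40)=32, bounds=[16,32]
  i=5: D_i=min(2*2^5,40)=40, bounds=[20,40]

Answer: [1,2] [2,4] [4,8] [8,16] [16,32] [20,40]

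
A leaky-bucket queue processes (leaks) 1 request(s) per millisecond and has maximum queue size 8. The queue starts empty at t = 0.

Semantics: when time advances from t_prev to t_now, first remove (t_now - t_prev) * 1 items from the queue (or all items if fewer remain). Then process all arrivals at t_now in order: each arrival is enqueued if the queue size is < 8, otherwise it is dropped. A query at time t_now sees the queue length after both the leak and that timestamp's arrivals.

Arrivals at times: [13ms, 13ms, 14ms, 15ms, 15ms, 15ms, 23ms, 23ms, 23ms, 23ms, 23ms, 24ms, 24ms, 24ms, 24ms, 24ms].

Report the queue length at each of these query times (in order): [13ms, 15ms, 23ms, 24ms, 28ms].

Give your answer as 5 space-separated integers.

Queue lengths at query times:
  query t=13ms: backlog = 2
  query t=15ms: backlog = 4
  query t=23ms: backlog = 5
  query t=24ms: backlog = 8
  query t=28ms: backlog = 4

Answer: 2 4 5 8 4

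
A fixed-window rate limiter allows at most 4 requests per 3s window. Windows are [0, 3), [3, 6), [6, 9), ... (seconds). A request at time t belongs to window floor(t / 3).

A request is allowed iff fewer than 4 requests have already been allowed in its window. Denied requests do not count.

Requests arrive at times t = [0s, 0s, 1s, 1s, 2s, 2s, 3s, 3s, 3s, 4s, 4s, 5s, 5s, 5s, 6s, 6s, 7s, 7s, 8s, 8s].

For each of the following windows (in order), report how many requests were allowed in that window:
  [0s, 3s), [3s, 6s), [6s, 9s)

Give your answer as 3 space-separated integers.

Answer: 4 4 4

Derivation:
Processing requests:
  req#1 t=0s (window 0): ALLOW
  req#2 t=0s (window 0): ALLOW
  req#3 t=1s (window 0): ALLOW
  req#4 t=1s (window 0): ALLOW
  req#5 t=2s (window 0): DENY
  req#6 t=2s (window 0): DENY
  req#7 t=3s (window 1): ALLOW
  req#8 t=3s (window 1): ALLOW
  req#9 t=3s (window 1): ALLOW
  req#10 t=4s (window 1): ALLOW
  req#11 t=4s (window 1): DENY
  req#12 t=5s (window 1): DENY
  req#13 t=5s (window 1): DENY
  req#14 t=5s (window 1): DENY
  req#15 t=6s (window 2): ALLOW
  req#16 t=6s (window 2): ALLOW
  req#17 t=7s (window 2): ALLOW
  req#18 t=7s (window 2): ALLOW
  req#19 t=8s (window 2): DENY
  req#20 t=8s (window 2): DENY

Allowed counts by window: 4 4 4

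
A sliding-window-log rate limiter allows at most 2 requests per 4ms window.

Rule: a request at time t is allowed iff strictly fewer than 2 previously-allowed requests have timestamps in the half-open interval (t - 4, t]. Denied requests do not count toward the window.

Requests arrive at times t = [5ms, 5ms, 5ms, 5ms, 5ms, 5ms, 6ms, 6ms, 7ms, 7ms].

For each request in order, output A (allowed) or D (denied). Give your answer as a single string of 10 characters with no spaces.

Tracking allowed requests in the window:
  req#1 t=5ms: ALLOW
  req#2 t=5ms: ALLOW
  req#3 t=5ms: DENY
  req#4 t=5ms: DENY
  req#5 t=5ms: DENY
  req#6 t=5ms: DENY
  req#7 t=6ms: DENY
  req#8 t=6ms: DENY
  req#9 t=7ms: DENY
  req#10 t=7ms: DENY

Answer: AADDDDDDDD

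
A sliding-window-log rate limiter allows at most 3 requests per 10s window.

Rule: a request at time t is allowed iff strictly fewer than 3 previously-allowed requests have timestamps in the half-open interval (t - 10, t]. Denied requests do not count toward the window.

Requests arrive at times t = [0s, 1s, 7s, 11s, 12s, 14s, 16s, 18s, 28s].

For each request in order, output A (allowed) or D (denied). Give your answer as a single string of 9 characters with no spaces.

Answer: AAAAADDAA

Derivation:
Tracking allowed requests in the window:
  req#1 t=0s: ALLOW
  req#2 t=1s: ALLOW
  req#3 t=7s: ALLOW
  req#4 t=11s: ALLOW
  req#5 t=12s: ALLOW
  req#6 t=14s: DENY
  req#7 t=16s: DENY
  req#8 t=18s: ALLOW
  req#9 t=28s: ALLOW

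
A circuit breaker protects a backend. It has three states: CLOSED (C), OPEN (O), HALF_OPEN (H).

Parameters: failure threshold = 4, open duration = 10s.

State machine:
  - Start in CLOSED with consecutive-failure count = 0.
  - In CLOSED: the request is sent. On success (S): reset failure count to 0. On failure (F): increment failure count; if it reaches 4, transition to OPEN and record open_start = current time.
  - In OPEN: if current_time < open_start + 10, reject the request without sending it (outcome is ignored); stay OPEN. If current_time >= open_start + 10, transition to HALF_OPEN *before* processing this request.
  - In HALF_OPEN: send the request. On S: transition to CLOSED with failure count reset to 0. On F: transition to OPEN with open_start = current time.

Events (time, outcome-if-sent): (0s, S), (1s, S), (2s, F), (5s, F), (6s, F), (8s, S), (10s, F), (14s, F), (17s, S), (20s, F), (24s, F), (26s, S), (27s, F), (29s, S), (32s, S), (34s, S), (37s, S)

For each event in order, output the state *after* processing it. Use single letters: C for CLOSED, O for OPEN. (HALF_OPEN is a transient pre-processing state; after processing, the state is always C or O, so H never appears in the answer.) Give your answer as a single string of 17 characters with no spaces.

Answer: CCCCCCCCCCCCCCCCC

Derivation:
State after each event:
  event#1 t=0s outcome=S: state=CLOSED
  event#2 t=1s outcome=S: state=CLOSED
  event#3 t=2s outcome=F: state=CLOSED
  event#4 t=5s outcome=F: state=CLOSED
  event#5 t=6s outcome=F: state=CLOSED
  event#6 t=8s outcome=S: state=CLOSED
  event#7 t=10s outcome=F: state=CLOSED
  event#8 t=14s outcome=F: state=CLOSED
  event#9 t=17s outcome=S: state=CLOSED
  event#10 t=20s outcome=F: state=CLOSED
  event#11 t=24s outcome=F: state=CLOSED
  event#12 t=26s outcome=S: state=CLOSED
  event#13 t=27s outcome=F: state=CLOSED
  event#14 t=29s outcome=S: state=CLOSED
  event#15 t=32s outcome=S: state=CLOSED
  event#16 t=34s outcome=S: state=CLOSED
  event#17 t=37s outcome=S: state=CLOSED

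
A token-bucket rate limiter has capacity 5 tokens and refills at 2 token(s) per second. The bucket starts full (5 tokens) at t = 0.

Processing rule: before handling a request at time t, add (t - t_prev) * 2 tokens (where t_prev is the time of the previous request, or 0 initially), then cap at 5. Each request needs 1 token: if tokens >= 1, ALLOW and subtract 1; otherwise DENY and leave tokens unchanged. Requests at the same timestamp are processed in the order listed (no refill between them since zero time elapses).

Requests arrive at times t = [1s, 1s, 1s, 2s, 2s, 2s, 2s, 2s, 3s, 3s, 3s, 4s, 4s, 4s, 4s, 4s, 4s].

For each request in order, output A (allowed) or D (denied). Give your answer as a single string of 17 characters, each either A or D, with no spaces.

Simulating step by step:
  req#1 t=1s: ALLOW
  req#2 t=1s: ALLOW
  req#3 t=1s: ALLOW
  req#4 t=2s: ALLOW
  req#5 t=2s: ALLOW
  req#6 t=2s: ALLOW
  req#7 t=2s: ALLOW
  req#8 t=2s: DENY
  req#9 t=3s: ALLOW
  req#10 t=3s: ALLOW
  req#11 t=3s: DENY
  req#12 t=4s: ALLOW
  req#13 t=4s: ALLOW
  req#14 t=4s: DENY
  req#15 t=4s: DENY
  req#16 t=4s: DENY
  req#17 t=4s: DENY

Answer: AAAAAAADAADAADDDD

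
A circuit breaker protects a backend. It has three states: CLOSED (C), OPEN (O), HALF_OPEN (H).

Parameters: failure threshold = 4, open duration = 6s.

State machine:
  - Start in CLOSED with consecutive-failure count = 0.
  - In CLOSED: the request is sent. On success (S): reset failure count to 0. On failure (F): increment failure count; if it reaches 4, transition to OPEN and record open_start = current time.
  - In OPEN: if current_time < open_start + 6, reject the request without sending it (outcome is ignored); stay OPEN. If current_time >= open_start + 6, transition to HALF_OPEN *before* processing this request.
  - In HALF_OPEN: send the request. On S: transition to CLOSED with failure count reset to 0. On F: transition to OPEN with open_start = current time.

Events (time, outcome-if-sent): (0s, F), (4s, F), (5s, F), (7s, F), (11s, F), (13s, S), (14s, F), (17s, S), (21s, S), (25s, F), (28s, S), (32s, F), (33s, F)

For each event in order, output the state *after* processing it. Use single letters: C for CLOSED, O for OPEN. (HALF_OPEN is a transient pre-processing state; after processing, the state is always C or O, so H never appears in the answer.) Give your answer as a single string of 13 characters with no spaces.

Answer: CCCOOCCCCCCCC

Derivation:
State after each event:
  event#1 t=0s outcome=F: state=CLOSED
  event#2 t=4s outcome=F: state=CLOSED
  event#3 t=5s outcome=F: state=CLOSED
  event#4 t=7s outcome=F: state=OPEN
  event#5 t=11s outcome=F: state=OPEN
  event#6 t=13s outcome=S: state=CLOSED
  event#7 t=14s outcome=F: state=CLOSED
  event#8 t=17s outcome=S: state=CLOSED
  event#9 t=21s outcome=S: state=CLOSED
  event#10 t=25s outcome=F: state=CLOSED
  event#11 t=28s outcome=S: state=CLOSED
  event#12 t=32s outcome=F: state=CLOSED
  event#13 t=33s outcome=F: state=CLOSED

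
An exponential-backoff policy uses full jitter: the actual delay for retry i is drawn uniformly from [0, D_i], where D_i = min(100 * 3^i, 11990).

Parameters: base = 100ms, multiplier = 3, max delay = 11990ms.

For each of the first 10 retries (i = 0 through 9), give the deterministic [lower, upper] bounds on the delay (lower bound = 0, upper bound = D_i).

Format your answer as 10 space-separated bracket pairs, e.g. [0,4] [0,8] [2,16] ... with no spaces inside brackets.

Computing bounds per retry:
  i=0: D_i=min(100*3^0,11990)=100, bounds=[0,100]
  i=1: D_i=min(100*3^1,11990)=300, bounds=[0,300]
  i=2: D_i=min(100*3^2,11990)=900, bounds=[0,900]
  i=3: D_i=min(100*3^3,11990)=2700, bounds=[0,2700]
  i=4: D_i=min(100*3^4,11990)=8100, bounds=[0,8100]
  i=5: D_i=min(100*3^5,11990)=11990, bounds=[0,11990]
  i=6: D_i=min(100*3^6,11990)=11990, bounds=[0,11990]
  i=7: D_i=min(100*3^7,11990)=11990, bounds=[0,11990]
  i=8: D_i=min(100*3^8,11990)=11990, bounds=[0,11990]
  i=9: D_i=min(100*3^9,11990)=11990, bounds=[0,11990]

Answer: [0,100] [0,300] [0,900] [0,2700] [0,8100] [0,11990] [0,11990] [0,11990] [0,11990] [0,11990]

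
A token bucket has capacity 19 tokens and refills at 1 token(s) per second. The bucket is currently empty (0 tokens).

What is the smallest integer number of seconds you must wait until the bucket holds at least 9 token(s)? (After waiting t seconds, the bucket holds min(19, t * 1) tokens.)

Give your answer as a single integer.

Answer: 9

Derivation:
Need t * 1 >= 9, so t >= 9/1.
Smallest integer t = ceil(9/1) = 9.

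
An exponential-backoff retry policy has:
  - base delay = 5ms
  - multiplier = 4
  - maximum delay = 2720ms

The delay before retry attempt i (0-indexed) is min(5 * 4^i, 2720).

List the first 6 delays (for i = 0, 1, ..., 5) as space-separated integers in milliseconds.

Computing each delay:
  i=0: min(5*4^0, 2720) = 5
  i=1: min(5*4^1, 2720) = 20
  i=2: min(5*4^2, 2720) = 80
  i=3: min(5*4^3, 2720) = 320
  i=4: min(5*4^4, 2720) = 1280
  i=5: min(5*4^5, 2720) = 2720

Answer: 5 20 80 320 1280 2720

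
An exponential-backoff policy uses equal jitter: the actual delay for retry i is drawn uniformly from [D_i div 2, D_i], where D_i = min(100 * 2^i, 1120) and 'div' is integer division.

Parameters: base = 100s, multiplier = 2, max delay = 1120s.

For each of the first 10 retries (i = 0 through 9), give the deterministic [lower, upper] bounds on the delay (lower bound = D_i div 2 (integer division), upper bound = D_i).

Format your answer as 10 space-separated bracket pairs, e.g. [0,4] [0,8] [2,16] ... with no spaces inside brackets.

Answer: [50,100] [100,200] [200,400] [400,800] [560,1120] [560,1120] [560,1120] [560,1120] [560,1120] [560,1120]

Derivation:
Computing bounds per retry:
  i=0: D_i=min(100*2^0,1120)=100, bounds=[50,100]
  i=1: D_i=min(100*2^1,1120)=200, bounds=[100,200]
  i=2: D_i=min(100*2^2,1120)=400, bounds=[200,400]
  i=3: D_i=min(100*2^3,1120)=800, bounds=[400,800]
  i=4: D_i=min(100*2^4,1120)=1120, bounds=[560,1120]
  i=5: D_i=min(100*2^5,1120)=1120, bounds=[560,1120]
  i=6: D_i=min(100*2^6,1120)=1120, bounds=[560,1120]
  i=7: D_i=min(100*2^7,1120)=1120, bounds=[560,1120]
  i=8: D_i=min(100*2^8,1120)=1120, bounds=[560,1120]
  i=9: D_i=min(100*2^9,1120)=1120, bounds=[560,1120]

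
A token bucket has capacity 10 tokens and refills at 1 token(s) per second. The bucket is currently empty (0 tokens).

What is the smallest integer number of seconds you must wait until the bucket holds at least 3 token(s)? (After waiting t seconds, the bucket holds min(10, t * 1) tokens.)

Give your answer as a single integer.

Need t * 1 >= 3, so t >= 3/1.
Smallest integer t = ceil(3/1) = 3.

Answer: 3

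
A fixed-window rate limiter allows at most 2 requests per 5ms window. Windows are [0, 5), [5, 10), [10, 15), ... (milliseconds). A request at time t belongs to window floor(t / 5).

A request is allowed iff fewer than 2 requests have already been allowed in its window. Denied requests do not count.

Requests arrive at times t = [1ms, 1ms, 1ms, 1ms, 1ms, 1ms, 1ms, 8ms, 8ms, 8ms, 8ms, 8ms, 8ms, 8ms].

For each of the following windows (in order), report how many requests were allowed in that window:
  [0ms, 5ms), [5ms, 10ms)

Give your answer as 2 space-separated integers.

Processing requests:
  req#1 t=1ms (window 0): ALLOW
  req#2 t=1ms (window 0): ALLOW
  req#3 t=1ms (window 0): DENY
  req#4 t=1ms (window 0): DENY
  req#5 t=1ms (window 0): DENY
  req#6 t=1ms (window 0): DENY
  req#7 t=1ms (window 0): DENY
  req#8 t=8ms (window 1): ALLOW
  req#9 t=8ms (window 1): ALLOW
  req#10 t=8ms (window 1): DENY
  req#11 t=8ms (window 1): DENY
  req#12 t=8ms (window 1): DENY
  req#13 t=8ms (window 1): DENY
  req#14 t=8ms (window 1): DENY

Allowed counts by window: 2 2

Answer: 2 2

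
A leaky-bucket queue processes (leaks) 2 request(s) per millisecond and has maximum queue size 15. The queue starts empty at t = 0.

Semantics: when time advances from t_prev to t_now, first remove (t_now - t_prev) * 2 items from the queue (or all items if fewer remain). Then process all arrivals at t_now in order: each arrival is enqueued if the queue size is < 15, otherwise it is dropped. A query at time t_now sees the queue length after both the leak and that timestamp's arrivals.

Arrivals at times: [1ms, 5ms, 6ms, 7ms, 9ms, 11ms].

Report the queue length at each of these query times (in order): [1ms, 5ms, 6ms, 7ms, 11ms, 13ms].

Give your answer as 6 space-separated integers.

Answer: 1 1 1 1 1 0

Derivation:
Queue lengths at query times:
  query t=1ms: backlog = 1
  query t=5ms: backlog = 1
  query t=6ms: backlog = 1
  query t=7ms: backlog = 1
  query t=11ms: backlog = 1
  query t=13ms: backlog = 0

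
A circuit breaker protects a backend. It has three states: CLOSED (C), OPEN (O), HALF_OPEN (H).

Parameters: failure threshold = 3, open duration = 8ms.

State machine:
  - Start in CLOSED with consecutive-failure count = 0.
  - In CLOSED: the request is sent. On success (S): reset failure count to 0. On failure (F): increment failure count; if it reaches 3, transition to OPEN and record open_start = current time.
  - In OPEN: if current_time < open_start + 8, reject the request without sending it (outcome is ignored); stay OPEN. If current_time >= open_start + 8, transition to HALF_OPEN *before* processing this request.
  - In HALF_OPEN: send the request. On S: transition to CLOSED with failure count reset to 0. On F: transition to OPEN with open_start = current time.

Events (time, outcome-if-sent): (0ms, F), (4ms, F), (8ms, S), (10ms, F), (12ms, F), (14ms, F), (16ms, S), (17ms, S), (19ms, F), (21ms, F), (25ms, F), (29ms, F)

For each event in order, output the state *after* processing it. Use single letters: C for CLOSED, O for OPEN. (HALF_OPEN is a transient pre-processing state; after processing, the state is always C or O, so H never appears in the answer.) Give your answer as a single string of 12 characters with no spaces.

State after each event:
  event#1 t=0ms outcome=F: state=CLOSED
  event#2 t=4ms outcome=F: state=CLOSED
  event#3 t=8ms outcome=S: state=CLOSED
  event#4 t=10ms outcome=F: state=CLOSED
  event#5 t=12ms outcome=F: state=CLOSED
  event#6 t=14ms outcome=F: state=OPEN
  event#7 t=16ms outcome=S: state=OPEN
  event#8 t=17ms outcome=S: state=OPEN
  event#9 t=19ms outcome=F: state=OPEN
  event#10 t=21ms outcome=F: state=OPEN
  event#11 t=25ms outcome=F: state=OPEN
  event#12 t=29ms outcome=F: state=OPEN

Answer: CCCCCOOOOOOO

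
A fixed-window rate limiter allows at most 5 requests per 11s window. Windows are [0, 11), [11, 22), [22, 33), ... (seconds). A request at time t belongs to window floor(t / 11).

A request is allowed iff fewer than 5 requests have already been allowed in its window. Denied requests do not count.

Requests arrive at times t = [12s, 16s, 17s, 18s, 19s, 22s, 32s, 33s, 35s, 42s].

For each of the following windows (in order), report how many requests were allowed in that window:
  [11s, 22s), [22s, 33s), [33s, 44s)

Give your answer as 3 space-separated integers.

Answer: 5 2 3

Derivation:
Processing requests:
  req#1 t=12s (window 1): ALLOW
  req#2 t=16s (window 1): ALLOW
  req#3 t=17s (window 1): ALLOW
  req#4 t=18s (window 1): ALLOW
  req#5 t=19s (window 1): ALLOW
  req#6 t=22s (window 2): ALLOW
  req#7 t=32s (window 2): ALLOW
  req#8 t=33s (window 3): ALLOW
  req#9 t=35s (window 3): ALLOW
  req#10 t=42s (window 3): ALLOW

Allowed counts by window: 5 2 3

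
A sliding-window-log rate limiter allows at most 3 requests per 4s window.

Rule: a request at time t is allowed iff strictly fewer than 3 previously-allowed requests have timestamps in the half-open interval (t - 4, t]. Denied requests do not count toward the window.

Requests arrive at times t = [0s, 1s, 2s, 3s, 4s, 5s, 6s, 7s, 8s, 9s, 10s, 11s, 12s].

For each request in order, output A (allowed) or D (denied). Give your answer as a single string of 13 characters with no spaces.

Tracking allowed requests in the window:
  req#1 t=0s: ALLOW
  req#2 t=1s: ALLOW
  req#3 t=2s: ALLOW
  req#4 t=3s: DENY
  req#5 t=4s: ALLOW
  req#6 t=5s: ALLOW
  req#7 t=6s: ALLOW
  req#8 t=7s: DENY
  req#9 t=8s: ALLOW
  req#10 t=9s: ALLOW
  req#11 t=10s: ALLOW
  req#12 t=11s: DENY
  req#13 t=12s: ALLOW

Answer: AAADAAADAAADA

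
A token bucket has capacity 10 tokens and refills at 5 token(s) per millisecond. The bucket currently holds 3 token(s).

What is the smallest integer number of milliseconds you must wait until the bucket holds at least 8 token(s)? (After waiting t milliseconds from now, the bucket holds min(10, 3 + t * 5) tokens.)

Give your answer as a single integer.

Need 3 + t * 5 >= 8, so t >= 5/5.
Smallest integer t = ceil(5/5) = 1.

Answer: 1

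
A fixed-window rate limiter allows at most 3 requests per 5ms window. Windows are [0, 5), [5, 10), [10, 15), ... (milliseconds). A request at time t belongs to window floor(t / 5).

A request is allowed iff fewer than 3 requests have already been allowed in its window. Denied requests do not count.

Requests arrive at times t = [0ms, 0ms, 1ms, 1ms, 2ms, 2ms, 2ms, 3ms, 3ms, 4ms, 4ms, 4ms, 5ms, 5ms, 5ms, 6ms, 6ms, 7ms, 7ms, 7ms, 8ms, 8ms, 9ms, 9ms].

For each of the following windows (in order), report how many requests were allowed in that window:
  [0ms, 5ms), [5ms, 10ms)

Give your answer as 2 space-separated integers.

Answer: 3 3

Derivation:
Processing requests:
  req#1 t=0ms (window 0): ALLOW
  req#2 t=0ms (window 0): ALLOW
  req#3 t=1ms (window 0): ALLOW
  req#4 t=1ms (window 0): DENY
  req#5 t=2ms (window 0): DENY
  req#6 t=2ms (window 0): DENY
  req#7 t=2ms (window 0): DENY
  req#8 t=3ms (window 0): DENY
  req#9 t=3ms (window 0): DENY
  req#10 t=4ms (window 0): DENY
  req#11 t=4ms (window 0): DENY
  req#12 t=4ms (window 0): DENY
  req#13 t=5ms (window 1): ALLOW
  req#14 t=5ms (window 1): ALLOW
  req#15 t=5ms (window 1): ALLOW
  req#16 t=6ms (window 1): DENY
  req#17 t=6ms (window 1): DENY
  req#18 t=7ms (window 1): DENY
  req#19 t=7ms (window 1): DENY
  req#20 t=7ms (window 1): DENY
  req#21 t=8ms (window 1): DENY
  req#22 t=8ms (window 1): DENY
  req#23 t=9ms (window 1): DENY
  req#24 t=9ms (window 1): DENY

Allowed counts by window: 3 3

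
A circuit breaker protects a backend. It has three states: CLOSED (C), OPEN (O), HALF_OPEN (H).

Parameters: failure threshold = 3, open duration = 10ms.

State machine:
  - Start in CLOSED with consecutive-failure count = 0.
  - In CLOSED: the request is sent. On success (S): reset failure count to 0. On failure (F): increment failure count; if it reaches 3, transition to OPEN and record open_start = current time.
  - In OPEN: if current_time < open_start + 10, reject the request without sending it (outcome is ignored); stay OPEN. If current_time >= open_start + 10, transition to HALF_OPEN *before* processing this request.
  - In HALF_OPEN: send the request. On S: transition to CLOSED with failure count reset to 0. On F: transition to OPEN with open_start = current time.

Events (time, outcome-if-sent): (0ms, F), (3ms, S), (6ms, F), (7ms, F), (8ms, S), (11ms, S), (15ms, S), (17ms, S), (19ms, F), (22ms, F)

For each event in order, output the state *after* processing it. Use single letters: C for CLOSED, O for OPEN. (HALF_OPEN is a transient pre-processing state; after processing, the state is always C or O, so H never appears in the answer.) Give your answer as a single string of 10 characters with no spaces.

State after each event:
  event#1 t=0ms outcome=F: state=CLOSED
  event#2 t=3ms outcome=S: state=CLOSED
  event#3 t=6ms outcome=F: state=CLOSED
  event#4 t=7ms outcome=F: state=CLOSED
  event#5 t=8ms outcome=S: state=CLOSED
  event#6 t=11ms outcome=S: state=CLOSED
  event#7 t=15ms outcome=S: state=CLOSED
  event#8 t=17ms outcome=S: state=CLOSED
  event#9 t=19ms outcome=F: state=CLOSED
  event#10 t=22ms outcome=F: state=CLOSED

Answer: CCCCCCCCCC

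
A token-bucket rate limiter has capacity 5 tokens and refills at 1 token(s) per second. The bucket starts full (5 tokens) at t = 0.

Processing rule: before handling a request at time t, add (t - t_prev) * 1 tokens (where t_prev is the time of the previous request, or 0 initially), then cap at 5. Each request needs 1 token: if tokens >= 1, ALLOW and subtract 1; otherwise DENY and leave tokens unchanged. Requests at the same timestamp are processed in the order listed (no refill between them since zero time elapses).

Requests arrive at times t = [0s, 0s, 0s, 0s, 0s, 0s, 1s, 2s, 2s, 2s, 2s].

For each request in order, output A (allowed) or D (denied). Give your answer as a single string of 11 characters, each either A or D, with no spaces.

Answer: AAAAADAADDD

Derivation:
Simulating step by step:
  req#1 t=0s: ALLOW
  req#2 t=0s: ALLOW
  req#3 t=0s: ALLOW
  req#4 t=0s: ALLOW
  req#5 t=0s: ALLOW
  req#6 t=0s: DENY
  req#7 t=1s: ALLOW
  req#8 t=2s: ALLOW
  req#9 t=2s: DENY
  req#10 t=2s: DENY
  req#11 t=2s: DENY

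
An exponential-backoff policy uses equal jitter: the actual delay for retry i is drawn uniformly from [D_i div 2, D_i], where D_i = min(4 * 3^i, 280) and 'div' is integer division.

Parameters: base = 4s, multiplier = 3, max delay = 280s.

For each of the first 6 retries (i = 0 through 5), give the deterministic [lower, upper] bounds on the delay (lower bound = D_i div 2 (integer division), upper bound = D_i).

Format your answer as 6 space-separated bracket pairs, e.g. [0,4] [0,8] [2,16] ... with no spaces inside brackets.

Answer: [2,4] [6,12] [18,36] [54,108] [140,280] [140,280]

Derivation:
Computing bounds per retry:
  i=0: D_i=min(4*3^0,280)=4, bounds=[2,4]
  i=1: D_i=min(4*3^1,280)=12, bounds=[6,12]
  i=2: D_i=min(4*3^2,280)=36, bounds=[18,36]
  i=3: D_i=min(4*3^3,280)=108, bounds=[54,108]
  i=4: D_i=min(4*3^4,280)=280, bounds=[140,280]
  i=5: D_i=min(4*3^5,280)=280, bounds=[140,280]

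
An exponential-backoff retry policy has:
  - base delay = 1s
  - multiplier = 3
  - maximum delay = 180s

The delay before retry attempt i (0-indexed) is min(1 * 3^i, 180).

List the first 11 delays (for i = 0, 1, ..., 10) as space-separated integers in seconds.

Answer: 1 3 9 27 81 180 180 180 180 180 180

Derivation:
Computing each delay:
  i=0: min(1*3^0, 180) = 1
  i=1: min(1*3^1, 180) = 3
  i=2: min(1*3^2, 180) = 9
  i=3: min(1*3^3, 180) = 27
  i=4: min(1*3^4, 180) = 81
  i=5: min(1*3^5, 180) = 180
  i=6: min(1*3^6, 180) = 180
  i=7: min(1*3^7, 180) = 180
  i=8: min(1*3^8, 180) = 180
  i=9: min(1*3^9, 180) = 180
  i=10: min(1*3^10, 180) = 180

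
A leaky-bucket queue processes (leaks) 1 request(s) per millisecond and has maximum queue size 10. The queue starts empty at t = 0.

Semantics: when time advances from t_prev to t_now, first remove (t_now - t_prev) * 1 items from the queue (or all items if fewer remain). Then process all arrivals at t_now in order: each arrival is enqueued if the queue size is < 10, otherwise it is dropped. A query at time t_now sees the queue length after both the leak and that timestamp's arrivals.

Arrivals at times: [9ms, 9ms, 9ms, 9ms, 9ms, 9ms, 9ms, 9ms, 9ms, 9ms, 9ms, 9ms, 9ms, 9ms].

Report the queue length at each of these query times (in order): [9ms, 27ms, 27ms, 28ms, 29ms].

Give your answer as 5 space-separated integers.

Queue lengths at query times:
  query t=9ms: backlog = 10
  query t=27ms: backlog = 0
  query t=27ms: backlog = 0
  query t=28ms: backlog = 0
  query t=29ms: backlog = 0

Answer: 10 0 0 0 0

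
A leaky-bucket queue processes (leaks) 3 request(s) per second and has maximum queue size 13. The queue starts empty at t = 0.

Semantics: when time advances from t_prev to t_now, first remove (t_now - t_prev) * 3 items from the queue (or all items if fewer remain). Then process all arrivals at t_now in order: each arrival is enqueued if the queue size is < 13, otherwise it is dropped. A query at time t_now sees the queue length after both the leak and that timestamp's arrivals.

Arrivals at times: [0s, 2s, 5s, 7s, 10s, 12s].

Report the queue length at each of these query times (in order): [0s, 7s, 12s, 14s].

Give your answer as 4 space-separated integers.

Queue lengths at query times:
  query t=0s: backlog = 1
  query t=7s: backlog = 1
  query t=12s: backlog = 1
  query t=14s: backlog = 0

Answer: 1 1 1 0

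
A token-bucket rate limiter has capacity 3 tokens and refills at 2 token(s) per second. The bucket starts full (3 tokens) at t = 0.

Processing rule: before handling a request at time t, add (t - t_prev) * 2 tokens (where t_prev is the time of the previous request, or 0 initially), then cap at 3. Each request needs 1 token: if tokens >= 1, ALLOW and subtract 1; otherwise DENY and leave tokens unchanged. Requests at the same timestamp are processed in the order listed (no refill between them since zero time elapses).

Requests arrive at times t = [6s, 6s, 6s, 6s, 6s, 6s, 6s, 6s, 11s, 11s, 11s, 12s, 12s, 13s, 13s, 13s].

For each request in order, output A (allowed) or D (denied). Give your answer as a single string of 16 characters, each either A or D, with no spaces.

Answer: AAADDDDDAAAAAAAD

Derivation:
Simulating step by step:
  req#1 t=6s: ALLOW
  req#2 t=6s: ALLOW
  req#3 t=6s: ALLOW
  req#4 t=6s: DENY
  req#5 t=6s: DENY
  req#6 t=6s: DENY
  req#7 t=6s: DENY
  req#8 t=6s: DENY
  req#9 t=11s: ALLOW
  req#10 t=11s: ALLOW
  req#11 t=11s: ALLOW
  req#12 t=12s: ALLOW
  req#13 t=12s: ALLOW
  req#14 t=13s: ALLOW
  req#15 t=13s: ALLOW
  req#16 t=13s: DENY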